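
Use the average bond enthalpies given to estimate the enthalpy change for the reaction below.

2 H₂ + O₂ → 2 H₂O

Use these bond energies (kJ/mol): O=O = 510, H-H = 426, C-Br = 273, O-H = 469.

ΔH ≈ −514 kJ

Bonds broken (reactants):
  H-H: 2 × 426 = 852
  O=O: 1 × 510 = 510
  Σ(broken) = 1362 kJ
Bonds formed (products):
  O-H: 4 × 469 = 1876
  Σ(formed) = 1876 kJ
ΔH = Σ(broken) − Σ(formed) = 1362 − 1876 = −514 kJ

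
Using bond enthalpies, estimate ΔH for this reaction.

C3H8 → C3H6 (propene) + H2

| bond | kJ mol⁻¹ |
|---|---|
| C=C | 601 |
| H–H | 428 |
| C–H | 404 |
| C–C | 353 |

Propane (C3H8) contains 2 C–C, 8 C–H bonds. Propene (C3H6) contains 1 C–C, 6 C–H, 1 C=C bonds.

Bonds broken (reactants):
  C–C: 2 × 353 = 706
  C–H: 8 × 404 = 3232
  Σ(broken) = 3938 kJ
Bonds formed (products):
  C–C: 1 × 353 = 353
  C–H: 6 × 404 = 2424
  C=C: 1 × 601 = 601
  H–H: 1 × 428 = 428
  Σ(formed) = 3806 kJ
ΔH = Σ(broken) − Σ(formed) = 3938 − 3806 = +132 kJ

ΔH ≈ +132 kJ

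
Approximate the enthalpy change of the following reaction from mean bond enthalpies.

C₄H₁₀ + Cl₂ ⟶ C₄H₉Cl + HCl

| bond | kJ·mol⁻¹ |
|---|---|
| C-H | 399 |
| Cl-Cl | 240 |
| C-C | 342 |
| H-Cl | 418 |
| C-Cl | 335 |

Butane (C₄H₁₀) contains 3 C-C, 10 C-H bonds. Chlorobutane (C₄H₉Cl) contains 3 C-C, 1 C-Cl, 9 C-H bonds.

ΔH ≈ −114 kJ

Bonds broken (reactants):
  C-C: 3 × 342 = 1026
  C-H: 10 × 399 = 3990
  Cl-Cl: 1 × 240 = 240
  Σ(broken) = 5256 kJ
Bonds formed (products):
  C-C: 3 × 342 = 1026
  C-Cl: 1 × 335 = 335
  C-H: 9 × 399 = 3591
  H-Cl: 1 × 418 = 418
  Σ(formed) = 5370 kJ
ΔH = Σ(broken) − Σ(formed) = 5256 − 5370 = −114 kJ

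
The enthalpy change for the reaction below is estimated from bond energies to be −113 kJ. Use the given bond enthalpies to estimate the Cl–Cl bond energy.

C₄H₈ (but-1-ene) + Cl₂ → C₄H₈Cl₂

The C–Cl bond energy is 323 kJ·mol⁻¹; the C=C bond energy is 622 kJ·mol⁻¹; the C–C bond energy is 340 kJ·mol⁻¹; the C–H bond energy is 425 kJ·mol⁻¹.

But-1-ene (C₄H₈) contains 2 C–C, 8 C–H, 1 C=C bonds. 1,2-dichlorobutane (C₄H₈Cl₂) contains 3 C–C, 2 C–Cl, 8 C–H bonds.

D(Cl–Cl) ≈ 251 kJ/mol

Let D be the Cl–Cl bond energy.
Σ(broken) = 2×340 + 8×425 + 1×622 + 1×D = 4702 + D
Σ(formed) = 3×340 + 2×323 + 8×425 = 5066
ΔH = Σ(broken) − Σ(formed) = (4702 + D) − (5066) = −364 + D
Setting this equal to −113 kJ gives D = 251 kJ/mol.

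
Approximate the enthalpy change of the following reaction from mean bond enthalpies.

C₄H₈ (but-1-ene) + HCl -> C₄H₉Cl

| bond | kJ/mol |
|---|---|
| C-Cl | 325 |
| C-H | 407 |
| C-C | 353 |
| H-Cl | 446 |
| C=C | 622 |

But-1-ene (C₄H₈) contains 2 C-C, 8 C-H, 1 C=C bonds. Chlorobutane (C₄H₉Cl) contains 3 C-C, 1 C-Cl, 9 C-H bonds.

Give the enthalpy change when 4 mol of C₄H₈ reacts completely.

Bonds broken (reactants):
  C-C: 2 × 353 = 706
  C-H: 8 × 407 = 3256
  C=C: 1 × 622 = 622
  H-Cl: 1 × 446 = 446
  Σ(broken) = 5030 kJ
Bonds formed (products):
  C-C: 3 × 353 = 1059
  C-Cl: 1 × 325 = 325
  C-H: 9 × 407 = 3663
  Σ(formed) = 5047 kJ
ΔH = Σ(broken) − Σ(formed) = 5030 − 5047 = −17 kJ
For 4× the reaction as written: 4 × (−17) = −68 kJ

ΔH = −68 kJ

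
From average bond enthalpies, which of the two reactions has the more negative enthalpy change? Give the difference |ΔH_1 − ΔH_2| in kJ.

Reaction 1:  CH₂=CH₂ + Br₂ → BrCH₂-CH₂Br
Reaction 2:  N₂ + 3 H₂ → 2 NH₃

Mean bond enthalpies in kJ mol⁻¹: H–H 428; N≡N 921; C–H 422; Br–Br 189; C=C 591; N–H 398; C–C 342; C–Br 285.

Reaction 1:
  Bonds broken (reactants):
    Br–Br: 1 × 189 = 189
    C–H: 4 × 422 = 1688
    C=C: 1 × 591 = 591
    Σ(broken) = 2468 kJ
  Bonds formed (products):
    C–Br: 2 × 285 = 570
    C–C: 1 × 342 = 342
    C–H: 4 × 422 = 1688
    Σ(formed) = 2600 kJ
  ΔH_1 = 2468 − 2600 = −132 kJ
Reaction 2:
  Bonds broken (reactants):
    H–H: 3 × 428 = 1284
    N≡N: 1 × 921 = 921
    Σ(broken) = 2205 kJ
  Bonds formed (products):
    N–H: 6 × 398 = 2388
    Σ(formed) = 2388 kJ
  ΔH_2 = 2205 − 2388 = −183 kJ
ΔH_1 − ΔH_2 = +51 kJ, so reaction 2 has the more negative ΔH; |ΔH_1 − ΔH_2| = 51 kJ.

Reaction 2, by 51 kJ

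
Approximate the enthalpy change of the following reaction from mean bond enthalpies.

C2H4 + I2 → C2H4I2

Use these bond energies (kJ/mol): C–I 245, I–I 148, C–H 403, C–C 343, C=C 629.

ΔH ≈ −56 kJ

Bonds broken (reactants):
  C–H: 4 × 403 = 1612
  C=C: 1 × 629 = 629
  I–I: 1 × 148 = 148
  Σ(broken) = 2389 kJ
Bonds formed (products):
  C–C: 1 × 343 = 343
  C–H: 4 × 403 = 1612
  C–I: 2 × 245 = 490
  Σ(formed) = 2445 kJ
ΔH = Σ(broken) − Σ(formed) = 2389 − 2445 = −56 kJ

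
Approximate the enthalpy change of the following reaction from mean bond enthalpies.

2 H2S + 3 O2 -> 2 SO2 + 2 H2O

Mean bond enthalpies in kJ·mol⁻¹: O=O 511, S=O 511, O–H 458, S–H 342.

Bonds broken (reactants):
  O=O: 3 × 511 = 1533
  S–H: 4 × 342 = 1368
  Σ(broken) = 2901 kJ
Bonds formed (products):
  O–H: 4 × 458 = 1832
  S=O: 4 × 511 = 2044
  Σ(formed) = 3876 kJ
ΔH = Σ(broken) − Σ(formed) = 2901 − 3876 = −975 kJ

ΔH ≈ −975 kJ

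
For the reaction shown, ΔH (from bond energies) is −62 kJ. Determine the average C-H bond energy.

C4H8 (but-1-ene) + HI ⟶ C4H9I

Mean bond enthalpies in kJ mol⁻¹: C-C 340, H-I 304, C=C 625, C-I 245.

Let D be the C-H bond energy.
Σ(broken) = 2×340 + 8×D + 1×625 + 1×304 = 1609 + 8D
Σ(formed) = 3×340 + 9×D + 1×245 = 1265 + 9D
ΔH = Σ(broken) − Σ(formed) = (1609 + 8D) − (1265 + 9D) = +344 − D
Setting this equal to −62 kJ gives D = 406 kJ/mol.

D(C-H) ≈ 406 kJ/mol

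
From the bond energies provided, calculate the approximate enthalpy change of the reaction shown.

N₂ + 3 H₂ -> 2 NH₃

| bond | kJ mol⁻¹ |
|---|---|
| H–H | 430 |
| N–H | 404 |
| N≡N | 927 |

Bonds broken (reactants):
  H–H: 3 × 430 = 1290
  N≡N: 1 × 927 = 927
  Σ(broken) = 2217 kJ
Bonds formed (products):
  N–H: 6 × 404 = 2424
  Σ(formed) = 2424 kJ
ΔH = Σ(broken) − Σ(formed) = 2217 − 2424 = −207 kJ

ΔH ≈ −207 kJ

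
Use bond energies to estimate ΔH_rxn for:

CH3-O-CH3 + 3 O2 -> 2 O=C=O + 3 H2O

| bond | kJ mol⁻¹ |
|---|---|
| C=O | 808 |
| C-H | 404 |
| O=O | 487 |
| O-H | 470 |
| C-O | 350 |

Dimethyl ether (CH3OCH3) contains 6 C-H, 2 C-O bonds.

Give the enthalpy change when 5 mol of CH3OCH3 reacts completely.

Bonds broken (reactants):
  C-H: 6 × 404 = 2424
  C-O: 2 × 350 = 700
  O=O: 3 × 487 = 1461
  Σ(broken) = 4585 kJ
Bonds formed (products):
  C=O: 4 × 808 = 3232
  O-H: 6 × 470 = 2820
  Σ(formed) = 6052 kJ
ΔH = Σ(broken) − Σ(formed) = 4585 − 6052 = −1467 kJ
For 5× the reaction as written: 5 × (−1467) = −7335 kJ

ΔH = −7335 kJ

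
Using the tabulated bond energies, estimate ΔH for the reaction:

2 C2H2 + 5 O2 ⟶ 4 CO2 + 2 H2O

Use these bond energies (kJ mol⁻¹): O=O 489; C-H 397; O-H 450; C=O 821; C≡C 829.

ΔH ≈ −2677 kJ

Bonds broken (reactants):
  C≡C: 2 × 829 = 1658
  C-H: 4 × 397 = 1588
  O=O: 5 × 489 = 2445
  Σ(broken) = 5691 kJ
Bonds formed (products):
  C=O: 8 × 821 = 6568
  O-H: 4 × 450 = 1800
  Σ(formed) = 8368 kJ
ΔH = Σ(broken) − Σ(formed) = 5691 − 8368 = −2677 kJ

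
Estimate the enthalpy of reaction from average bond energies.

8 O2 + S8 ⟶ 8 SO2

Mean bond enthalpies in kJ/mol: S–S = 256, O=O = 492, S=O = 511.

ΔH ≈ −2192 kJ

Bonds broken (reactants):
  O=O: 8 × 492 = 3936
  S–S: 8 × 256 = 2048
  Σ(broken) = 5984 kJ
Bonds formed (products):
  S=O: 16 × 511 = 8176
  Σ(formed) = 8176 kJ
ΔH = Σ(broken) − Σ(formed) = 5984 − 8176 = −2192 kJ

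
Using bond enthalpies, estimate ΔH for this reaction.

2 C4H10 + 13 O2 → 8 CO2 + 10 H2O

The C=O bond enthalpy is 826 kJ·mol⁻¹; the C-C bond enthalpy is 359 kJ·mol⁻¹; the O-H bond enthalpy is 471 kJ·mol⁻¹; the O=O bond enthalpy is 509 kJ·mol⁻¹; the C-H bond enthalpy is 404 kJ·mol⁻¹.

Bonds broken (reactants):
  C-C: 6 × 359 = 2154
  C-H: 20 × 404 = 8080
  O=O: 13 × 509 = 6617
  Σ(broken) = 16851 kJ
Bonds formed (products):
  C=O: 16 × 826 = 13216
  O-H: 20 × 471 = 9420
  Σ(formed) = 22636 kJ
ΔH = Σ(broken) − Σ(formed) = 16851 − 22636 = −5785 kJ

ΔH ≈ −5785 kJ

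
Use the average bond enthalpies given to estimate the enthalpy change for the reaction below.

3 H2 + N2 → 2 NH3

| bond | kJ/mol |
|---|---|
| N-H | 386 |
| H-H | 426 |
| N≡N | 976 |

Bonds broken (reactants):
  H-H: 3 × 426 = 1278
  N≡N: 1 × 976 = 976
  Σ(broken) = 2254 kJ
Bonds formed (products):
  N-H: 6 × 386 = 2316
  Σ(formed) = 2316 kJ
ΔH = Σ(broken) − Σ(formed) = 2254 − 2316 = −62 kJ

ΔH ≈ −62 kJ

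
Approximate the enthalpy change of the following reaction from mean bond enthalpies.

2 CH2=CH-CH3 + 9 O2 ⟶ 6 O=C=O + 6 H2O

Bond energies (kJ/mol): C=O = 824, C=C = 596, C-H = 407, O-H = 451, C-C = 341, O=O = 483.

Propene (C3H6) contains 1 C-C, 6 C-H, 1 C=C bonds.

ΔH ≈ −4195 kJ

Bonds broken (reactants):
  C-C: 2 × 341 = 682
  C-H: 12 × 407 = 4884
  C=C: 2 × 596 = 1192
  O=O: 9 × 483 = 4347
  Σ(broken) = 11105 kJ
Bonds formed (products):
  C=O: 12 × 824 = 9888
  O-H: 12 × 451 = 5412
  Σ(formed) = 15300 kJ
ΔH = Σ(broken) − Σ(formed) = 11105 − 15300 = −4195 kJ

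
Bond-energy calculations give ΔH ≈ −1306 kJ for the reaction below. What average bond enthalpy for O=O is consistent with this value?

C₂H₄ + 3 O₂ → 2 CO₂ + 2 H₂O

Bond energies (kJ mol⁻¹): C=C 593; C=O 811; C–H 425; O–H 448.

Let D be the O=O bond energy.
Σ(broken) = 4×425 + 1×593 + 3×D = 2293 + 3D
Σ(formed) = 4×811 + 4×448 = 5036
ΔH = Σ(broken) − Σ(formed) = (2293 + 3D) − (5036) = −2743 + 3D
Setting this equal to −1306 kJ gives 3D = 1437, so D = 479 kJ/mol.

D(O=O) ≈ 479 kJ/mol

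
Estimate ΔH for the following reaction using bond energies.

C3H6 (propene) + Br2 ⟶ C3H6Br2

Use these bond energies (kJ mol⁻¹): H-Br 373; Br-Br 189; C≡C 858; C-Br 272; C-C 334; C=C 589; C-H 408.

Bonds broken (reactants):
  Br-Br: 1 × 189 = 189
  C-C: 1 × 334 = 334
  C-H: 6 × 408 = 2448
  C=C: 1 × 589 = 589
  Σ(broken) = 3560 kJ
Bonds formed (products):
  C-Br: 2 × 272 = 544
  C-C: 2 × 334 = 668
  C-H: 6 × 408 = 2448
  Σ(formed) = 3660 kJ
ΔH = Σ(broken) − Σ(formed) = 3560 − 3660 = −100 kJ

ΔH ≈ −100 kJ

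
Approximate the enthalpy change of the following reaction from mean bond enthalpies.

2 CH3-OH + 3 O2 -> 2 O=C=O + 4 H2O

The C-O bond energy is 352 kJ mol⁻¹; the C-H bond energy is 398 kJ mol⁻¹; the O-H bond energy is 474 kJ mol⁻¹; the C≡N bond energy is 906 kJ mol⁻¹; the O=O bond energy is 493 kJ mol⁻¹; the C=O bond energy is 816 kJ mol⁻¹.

ΔH ≈ −1537 kJ

Bonds broken (reactants):
  C-H: 6 × 398 = 2388
  C-O: 2 × 352 = 704
  O-H: 2 × 474 = 948
  O=O: 3 × 493 = 1479
  Σ(broken) = 5519 kJ
Bonds formed (products):
  C=O: 4 × 816 = 3264
  O-H: 8 × 474 = 3792
  Σ(formed) = 7056 kJ
ΔH = Σ(broken) − Σ(formed) = 5519 − 7056 = −1537 kJ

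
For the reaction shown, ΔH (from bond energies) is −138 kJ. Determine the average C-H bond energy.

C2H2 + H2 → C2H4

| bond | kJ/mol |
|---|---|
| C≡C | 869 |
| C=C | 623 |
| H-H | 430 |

D(C-H) ≈ 407 kJ/mol

Let D be the C-H bond energy.
Σ(broken) = 1×869 + 2×D + 1×430 = 1299 + 2D
Σ(formed) = 4×D + 1×623 = 623 + 4D
ΔH = Σ(broken) − Σ(formed) = (1299 + 2D) − (623 + 4D) = +676 − 2D
Setting this equal to −138 kJ gives 2D = 814, so D = 407 kJ/mol.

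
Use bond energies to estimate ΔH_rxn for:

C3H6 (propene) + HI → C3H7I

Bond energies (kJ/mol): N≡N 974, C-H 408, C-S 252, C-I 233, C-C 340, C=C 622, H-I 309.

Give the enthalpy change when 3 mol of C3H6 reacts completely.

ΔH = −150 kJ

Bonds broken (reactants):
  C-C: 1 × 340 = 340
  C-H: 6 × 408 = 2448
  C=C: 1 × 622 = 622
  H-I: 1 × 309 = 309
  Σ(broken) = 3719 kJ
Bonds formed (products):
  C-C: 2 × 340 = 680
  C-H: 7 × 408 = 2856
  C-I: 1 × 233 = 233
  Σ(formed) = 3769 kJ
ΔH = Σ(broken) − Σ(formed) = 3719 − 3769 = −50 kJ
For 3× the reaction as written: 3 × (−50) = −150 kJ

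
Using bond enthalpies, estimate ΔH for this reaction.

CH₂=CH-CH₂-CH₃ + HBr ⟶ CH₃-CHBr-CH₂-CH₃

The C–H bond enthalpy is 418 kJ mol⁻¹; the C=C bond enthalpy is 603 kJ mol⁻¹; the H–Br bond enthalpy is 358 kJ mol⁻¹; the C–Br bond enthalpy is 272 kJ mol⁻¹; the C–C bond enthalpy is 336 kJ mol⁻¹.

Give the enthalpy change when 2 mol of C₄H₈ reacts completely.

Bonds broken (reactants):
  C–C: 2 × 336 = 672
  C–H: 8 × 418 = 3344
  C=C: 1 × 603 = 603
  H–Br: 1 × 358 = 358
  Σ(broken) = 4977 kJ
Bonds formed (products):
  C–Br: 1 × 272 = 272
  C–C: 3 × 336 = 1008
  C–H: 9 × 418 = 3762
  Σ(formed) = 5042 kJ
ΔH = Σ(broken) − Σ(formed) = 4977 − 5042 = −65 kJ
For 2× the reaction as written: 2 × (−65) = −130 kJ

ΔH = −130 kJ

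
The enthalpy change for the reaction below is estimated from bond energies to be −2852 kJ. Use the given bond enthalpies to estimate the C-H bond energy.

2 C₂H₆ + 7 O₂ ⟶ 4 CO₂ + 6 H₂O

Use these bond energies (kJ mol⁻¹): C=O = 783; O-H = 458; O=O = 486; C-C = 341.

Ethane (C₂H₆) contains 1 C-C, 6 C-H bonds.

D(C-H) ≈ 402 kJ/mol

Let D be the C-H bond energy.
Σ(broken) = 2×341 + 12×D + 7×486 = 4084 + 12D
Σ(formed) = 8×783 + 12×458 = 11760
ΔH = Σ(broken) − Σ(formed) = (4084 + 12D) − (11760) = −7676 + 12D
Setting this equal to −2852 kJ gives 12D = 4824, so D = 402 kJ/mol.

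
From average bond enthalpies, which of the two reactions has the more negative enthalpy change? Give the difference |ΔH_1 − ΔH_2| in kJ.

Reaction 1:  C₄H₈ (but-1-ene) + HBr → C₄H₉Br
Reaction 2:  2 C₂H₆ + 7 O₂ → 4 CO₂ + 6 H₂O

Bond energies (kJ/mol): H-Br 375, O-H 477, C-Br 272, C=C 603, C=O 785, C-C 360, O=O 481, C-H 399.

Reaction 1:
  Bonds broken (reactants):
    C-C: 2 × 360 = 720
    C-H: 8 × 399 = 3192
    C=C: 1 × 603 = 603
    H-Br: 1 × 375 = 375
    Σ(broken) = 4890 kJ
  Bonds formed (products):
    C-Br: 1 × 272 = 272
    C-C: 3 × 360 = 1080
    C-H: 9 × 399 = 3591
    Σ(formed) = 4943 kJ
  ΔH_1 = 4890 − 4943 = −53 kJ
Reaction 2:
  Bonds broken (reactants):
    C-C: 2 × 360 = 720
    C-H: 12 × 399 = 4788
    O=O: 7 × 481 = 3367
    Σ(broken) = 8875 kJ
  Bonds formed (products):
    C=O: 8 × 785 = 6280
    O-H: 12 × 477 = 5724
    Σ(formed) = 12004 kJ
  ΔH_2 = 8875 − 12004 = −3129 kJ
ΔH_1 − ΔH_2 = +3076 kJ, so reaction 2 has the more negative ΔH; |ΔH_1 − ΔH_2| = 3076 kJ.

Reaction 2, by 3076 kJ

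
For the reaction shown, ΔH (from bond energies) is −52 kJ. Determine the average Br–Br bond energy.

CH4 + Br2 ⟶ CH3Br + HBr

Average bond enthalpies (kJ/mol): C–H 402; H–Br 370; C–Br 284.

D(Br–Br) ≈ 200 kJ/mol

Let D be the Br–Br bond energy.
Σ(broken) = 1×D + 4×402 = 1608 + D
Σ(formed) = 1×284 + 3×402 + 1×370 = 1860
ΔH = Σ(broken) − Σ(formed) = (1608 + D) − (1860) = −252 + D
Setting this equal to −52 kJ gives D = 200 kJ/mol.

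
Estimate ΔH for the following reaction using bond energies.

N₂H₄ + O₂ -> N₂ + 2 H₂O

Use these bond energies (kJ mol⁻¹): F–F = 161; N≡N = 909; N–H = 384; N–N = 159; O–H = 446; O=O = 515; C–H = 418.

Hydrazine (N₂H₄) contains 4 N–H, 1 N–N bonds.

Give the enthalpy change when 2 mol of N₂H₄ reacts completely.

Bonds broken (reactants):
  N–H: 4 × 384 = 1536
  N–N: 1 × 159 = 159
  O=O: 1 × 515 = 515
  Σ(broken) = 2210 kJ
Bonds formed (products):
  N≡N: 1 × 909 = 909
  O–H: 4 × 446 = 1784
  Σ(formed) = 2693 kJ
ΔH = Σ(broken) − Σ(formed) = 2210 − 2693 = −483 kJ
For 2× the reaction as written: 2 × (−483) = −966 kJ

ΔH = −966 kJ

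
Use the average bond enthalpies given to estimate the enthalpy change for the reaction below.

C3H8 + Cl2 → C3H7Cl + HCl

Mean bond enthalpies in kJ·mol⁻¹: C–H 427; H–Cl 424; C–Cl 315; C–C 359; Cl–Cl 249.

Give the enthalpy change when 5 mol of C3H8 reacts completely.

ΔH = −315 kJ

Bonds broken (reactants):
  C–C: 2 × 359 = 718
  C–H: 8 × 427 = 3416
  Cl–Cl: 1 × 249 = 249
  Σ(broken) = 4383 kJ
Bonds formed (products):
  C–C: 2 × 359 = 718
  C–Cl: 1 × 315 = 315
  C–H: 7 × 427 = 2989
  H–Cl: 1 × 424 = 424
  Σ(formed) = 4446 kJ
ΔH = Σ(broken) − Σ(formed) = 4383 − 4446 = −63 kJ
For 5× the reaction as written: 5 × (−63) = −315 kJ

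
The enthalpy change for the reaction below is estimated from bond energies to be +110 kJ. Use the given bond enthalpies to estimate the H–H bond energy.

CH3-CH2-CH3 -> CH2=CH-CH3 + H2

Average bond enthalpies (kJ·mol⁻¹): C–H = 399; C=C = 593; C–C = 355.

Let D be the H–H bond energy.
Σ(broken) = 2×355 + 8×399 = 3902
Σ(formed) = 1×355 + 6×399 + 1×593 + 1×D = 3342 + D
ΔH = Σ(broken) − Σ(formed) = (3902) − (3342 + D) = +560 − D
Setting this equal to +110 kJ gives D = 450 kJ/mol.

D(H–H) ≈ 450 kJ/mol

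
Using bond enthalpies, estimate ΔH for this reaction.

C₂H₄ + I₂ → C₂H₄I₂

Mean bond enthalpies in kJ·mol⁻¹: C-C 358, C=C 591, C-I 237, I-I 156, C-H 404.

Bonds broken (reactants):
  C-H: 4 × 404 = 1616
  C=C: 1 × 591 = 591
  I-I: 1 × 156 = 156
  Σ(broken) = 2363 kJ
Bonds formed (products):
  C-C: 1 × 358 = 358
  C-H: 4 × 404 = 1616
  C-I: 2 × 237 = 474
  Σ(formed) = 2448 kJ
ΔH = Σ(broken) − Σ(formed) = 2363 − 2448 = −85 kJ

ΔH ≈ −85 kJ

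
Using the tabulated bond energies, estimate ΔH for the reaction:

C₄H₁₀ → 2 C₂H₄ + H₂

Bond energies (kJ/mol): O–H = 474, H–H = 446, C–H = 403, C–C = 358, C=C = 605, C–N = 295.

ΔH ≈ +224 kJ

Bonds broken (reactants):
  C–C: 3 × 358 = 1074
  C–H: 10 × 403 = 4030
  Σ(broken) = 5104 kJ
Bonds formed (products):
  C–H: 8 × 403 = 3224
  C=C: 2 × 605 = 1210
  H–H: 1 × 446 = 446
  Σ(formed) = 4880 kJ
ΔH = Σ(broken) − Σ(formed) = 5104 − 4880 = +224 kJ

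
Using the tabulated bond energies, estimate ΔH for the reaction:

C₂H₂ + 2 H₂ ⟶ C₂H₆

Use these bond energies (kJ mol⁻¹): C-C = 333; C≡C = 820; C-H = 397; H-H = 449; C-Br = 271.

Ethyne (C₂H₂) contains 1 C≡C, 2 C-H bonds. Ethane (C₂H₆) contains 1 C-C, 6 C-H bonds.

ΔH ≈ −203 kJ

Bonds broken (reactants):
  C≡C: 1 × 820 = 820
  C-H: 2 × 397 = 794
  H-H: 2 × 449 = 898
  Σ(broken) = 2512 kJ
Bonds formed (products):
  C-C: 1 × 333 = 333
  C-H: 6 × 397 = 2382
  Σ(formed) = 2715 kJ
ΔH = Σ(broken) − Σ(formed) = 2512 − 2715 = −203 kJ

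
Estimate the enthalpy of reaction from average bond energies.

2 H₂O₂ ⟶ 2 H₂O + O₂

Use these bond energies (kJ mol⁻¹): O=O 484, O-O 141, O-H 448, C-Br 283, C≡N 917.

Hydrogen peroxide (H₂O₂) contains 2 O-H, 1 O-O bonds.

Bonds broken (reactants):
  O-H: 4 × 448 = 1792
  O-O: 2 × 141 = 282
  Σ(broken) = 2074 kJ
Bonds formed (products):
  O-H: 4 × 448 = 1792
  O=O: 1 × 484 = 484
  Σ(formed) = 2276 kJ
ΔH = Σ(broken) − Σ(formed) = 2074 − 2276 = −202 kJ

ΔH ≈ −202 kJ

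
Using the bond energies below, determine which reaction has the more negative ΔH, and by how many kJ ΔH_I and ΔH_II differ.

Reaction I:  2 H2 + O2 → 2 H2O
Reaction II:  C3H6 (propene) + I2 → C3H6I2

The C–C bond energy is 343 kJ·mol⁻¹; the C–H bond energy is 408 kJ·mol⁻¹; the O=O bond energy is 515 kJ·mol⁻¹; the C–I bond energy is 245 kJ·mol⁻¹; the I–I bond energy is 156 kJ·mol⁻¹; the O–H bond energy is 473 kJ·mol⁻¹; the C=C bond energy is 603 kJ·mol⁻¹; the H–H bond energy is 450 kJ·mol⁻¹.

Reaction I, by 403 kJ

Reaction I:
  Bonds broken (reactants):
    H–H: 2 × 450 = 900
    O=O: 1 × 515 = 515
    Σ(broken) = 1415 kJ
  Bonds formed (products):
    O–H: 4 × 473 = 1892
    Σ(formed) = 1892 kJ
  ΔH_I = 1415 − 1892 = −477 kJ
Reaction II:
  Bonds broken (reactants):
    C–C: 1 × 343 = 343
    C–H: 6 × 408 = 2448
    C=C: 1 × 603 = 603
    I–I: 1 × 156 = 156
    Σ(broken) = 3550 kJ
  Bonds formed (products):
    C–C: 2 × 343 = 686
    C–H: 6 × 408 = 2448
    C–I: 2 × 245 = 490
    Σ(formed) = 3624 kJ
  ΔH_II = 3550 − 3624 = −74 kJ
ΔH_I − ΔH_II = −403 kJ, so reaction I has the more negative ΔH; |ΔH_I − ΔH_II| = 403 kJ.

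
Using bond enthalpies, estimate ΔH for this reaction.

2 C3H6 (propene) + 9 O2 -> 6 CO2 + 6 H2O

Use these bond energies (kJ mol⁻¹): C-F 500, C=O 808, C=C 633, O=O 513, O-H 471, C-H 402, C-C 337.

ΔH ≈ −3967 kJ

Bonds broken (reactants):
  C-C: 2 × 337 = 674
  C-H: 12 × 402 = 4824
  C=C: 2 × 633 = 1266
  O=O: 9 × 513 = 4617
  Σ(broken) = 11381 kJ
Bonds formed (products):
  C=O: 12 × 808 = 9696
  O-H: 12 × 471 = 5652
  Σ(formed) = 15348 kJ
ΔH = Σ(broken) − Σ(formed) = 11381 − 15348 = −3967 kJ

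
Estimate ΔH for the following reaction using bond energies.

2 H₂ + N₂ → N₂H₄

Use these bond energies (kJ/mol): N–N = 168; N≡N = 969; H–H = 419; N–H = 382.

ΔH ≈ +111 kJ

Bonds broken (reactants):
  H–H: 2 × 419 = 838
  N≡N: 1 × 969 = 969
  Σ(broken) = 1807 kJ
Bonds formed (products):
  N–H: 4 × 382 = 1528
  N–N: 1 × 168 = 168
  Σ(formed) = 1696 kJ
ΔH = Σ(broken) − Σ(formed) = 1807 − 1696 = +111 kJ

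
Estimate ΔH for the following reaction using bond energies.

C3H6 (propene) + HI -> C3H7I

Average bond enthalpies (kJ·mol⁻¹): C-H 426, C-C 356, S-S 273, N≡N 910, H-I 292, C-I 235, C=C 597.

ΔH ≈ −128 kJ

Bonds broken (reactants):
  C-C: 1 × 356 = 356
  C-H: 6 × 426 = 2556
  C=C: 1 × 597 = 597
  H-I: 1 × 292 = 292
  Σ(broken) = 3801 kJ
Bonds formed (products):
  C-C: 2 × 356 = 712
  C-H: 7 × 426 = 2982
  C-I: 1 × 235 = 235
  Σ(formed) = 3929 kJ
ΔH = Σ(broken) − Σ(formed) = 3801 − 3929 = −128 kJ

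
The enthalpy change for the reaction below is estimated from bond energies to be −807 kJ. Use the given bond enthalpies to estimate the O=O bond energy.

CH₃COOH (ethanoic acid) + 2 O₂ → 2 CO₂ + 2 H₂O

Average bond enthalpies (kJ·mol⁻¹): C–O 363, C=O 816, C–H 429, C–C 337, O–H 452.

Let D be the O=O bond energy.
Σ(broken) = 1×337 + 3×429 + 1×363 + 1×816 + 1×452 + 2×D = 3255 + 2D
Σ(formed) = 4×816 + 4×452 = 5072
ΔH = Σ(broken) − Σ(formed) = (3255 + 2D) − (5072) = −1817 + 2D
Setting this equal to −807 kJ gives 2D = 1010, so D = 505 kJ/mol.

D(O=O) ≈ 505 kJ/mol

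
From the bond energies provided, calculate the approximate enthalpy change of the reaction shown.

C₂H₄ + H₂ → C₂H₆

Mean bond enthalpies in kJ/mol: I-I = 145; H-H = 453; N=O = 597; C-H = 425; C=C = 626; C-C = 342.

ΔH ≈ −113 kJ

Bonds broken (reactants):
  C-H: 4 × 425 = 1700
  C=C: 1 × 626 = 626
  H-H: 1 × 453 = 453
  Σ(broken) = 2779 kJ
Bonds formed (products):
  C-C: 1 × 342 = 342
  C-H: 6 × 425 = 2550
  Σ(formed) = 2892 kJ
ΔH = Σ(broken) − Σ(formed) = 2779 − 2892 = −113 kJ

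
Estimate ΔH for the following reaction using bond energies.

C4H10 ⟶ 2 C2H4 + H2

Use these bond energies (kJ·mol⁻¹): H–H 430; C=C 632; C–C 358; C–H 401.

Bonds broken (reactants):
  C–C: 3 × 358 = 1074
  C–H: 10 × 401 = 4010
  Σ(broken) = 5084 kJ
Bonds formed (products):
  C–H: 8 × 401 = 3208
  C=C: 2 × 632 = 1264
  H–H: 1 × 430 = 430
  Σ(formed) = 4902 kJ
ΔH = Σ(broken) − Σ(formed) = 5084 − 4902 = +182 kJ

ΔH ≈ +182 kJ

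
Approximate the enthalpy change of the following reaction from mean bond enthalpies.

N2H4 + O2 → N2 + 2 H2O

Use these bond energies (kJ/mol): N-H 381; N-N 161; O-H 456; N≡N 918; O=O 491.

Bonds broken (reactants):
  N-H: 4 × 381 = 1524
  N-N: 1 × 161 = 161
  O=O: 1 × 491 = 491
  Σ(broken) = 2176 kJ
Bonds formed (products):
  N≡N: 1 × 918 = 918
  O-H: 4 × 456 = 1824
  Σ(formed) = 2742 kJ
ΔH = Σ(broken) − Σ(formed) = 2176 − 2742 = −566 kJ

ΔH ≈ −566 kJ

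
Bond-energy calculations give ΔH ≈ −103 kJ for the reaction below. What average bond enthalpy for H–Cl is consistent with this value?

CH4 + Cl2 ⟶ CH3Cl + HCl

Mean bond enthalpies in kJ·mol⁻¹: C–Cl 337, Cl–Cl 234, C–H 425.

Let D be the H–Cl bond energy.
Σ(broken) = 4×425 + 1×234 = 1934
Σ(formed) = 1×337 + 3×425 + 1×D = 1612 + D
ΔH = Σ(broken) − Σ(formed) = (1934) − (1612 + D) = +322 − D
Setting this equal to −103 kJ gives D = 425 kJ/mol.

D(H–Cl) ≈ 425 kJ/mol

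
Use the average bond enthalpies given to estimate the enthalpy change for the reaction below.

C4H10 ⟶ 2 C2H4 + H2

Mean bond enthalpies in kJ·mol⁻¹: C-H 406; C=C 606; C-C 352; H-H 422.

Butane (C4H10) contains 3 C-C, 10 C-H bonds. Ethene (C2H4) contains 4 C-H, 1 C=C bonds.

Bonds broken (reactants):
  C-C: 3 × 352 = 1056
  C-H: 10 × 406 = 4060
  Σ(broken) = 5116 kJ
Bonds formed (products):
  C-H: 8 × 406 = 3248
  C=C: 2 × 606 = 1212
  H-H: 1 × 422 = 422
  Σ(formed) = 4882 kJ
ΔH = Σ(broken) − Σ(formed) = 5116 − 4882 = +234 kJ

ΔH ≈ +234 kJ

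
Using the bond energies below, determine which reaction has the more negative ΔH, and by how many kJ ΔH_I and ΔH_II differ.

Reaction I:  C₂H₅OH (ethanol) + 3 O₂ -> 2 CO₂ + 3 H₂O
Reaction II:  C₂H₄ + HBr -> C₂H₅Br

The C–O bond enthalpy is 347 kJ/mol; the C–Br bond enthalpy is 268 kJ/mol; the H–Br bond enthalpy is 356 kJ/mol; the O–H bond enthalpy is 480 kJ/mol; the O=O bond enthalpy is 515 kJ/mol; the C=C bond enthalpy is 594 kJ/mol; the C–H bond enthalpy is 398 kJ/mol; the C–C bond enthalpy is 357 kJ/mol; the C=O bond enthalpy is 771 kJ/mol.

Reaction I, by 1172 kJ

Reaction I:
  Bonds broken (reactants):
    C–C: 1 × 357 = 357
    C–H: 5 × 398 = 1990
    C–O: 1 × 347 = 347
    O–H: 1 × 480 = 480
    O=O: 3 × 515 = 1545
    Σ(broken) = 4719 kJ
  Bonds formed (products):
    C=O: 4 × 771 = 3084
    O–H: 6 × 480 = 2880
    Σ(formed) = 5964 kJ
  ΔH_I = 4719 − 5964 = −1245 kJ
Reaction II:
  Bonds broken (reactants):
    C–H: 4 × 398 = 1592
    C=C: 1 × 594 = 594
    H–Br: 1 × 356 = 356
    Σ(broken) = 2542 kJ
  Bonds formed (products):
    C–Br: 1 × 268 = 268
    C–C: 1 × 357 = 357
    C–H: 5 × 398 = 1990
    Σ(formed) = 2615 kJ
  ΔH_II = 2542 − 2615 = −73 kJ
ΔH_I − ΔH_II = −1172 kJ, so reaction I has the more negative ΔH; |ΔH_I − ΔH_II| = 1172 kJ.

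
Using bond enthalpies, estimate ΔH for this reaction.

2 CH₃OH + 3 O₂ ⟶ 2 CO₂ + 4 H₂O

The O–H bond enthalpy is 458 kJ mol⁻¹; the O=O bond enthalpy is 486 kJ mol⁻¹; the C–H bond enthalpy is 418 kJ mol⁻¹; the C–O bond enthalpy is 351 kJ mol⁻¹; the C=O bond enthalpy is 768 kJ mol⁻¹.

ΔH ≈ −1152 kJ

Bonds broken (reactants):
  C–H: 6 × 418 = 2508
  C–O: 2 × 351 = 702
  O–H: 2 × 458 = 916
  O=O: 3 × 486 = 1458
  Σ(broken) = 5584 kJ
Bonds formed (products):
  C=O: 4 × 768 = 3072
  O–H: 8 × 458 = 3664
  Σ(formed) = 6736 kJ
ΔH = Σ(broken) − Σ(formed) = 5584 − 6736 = −1152 kJ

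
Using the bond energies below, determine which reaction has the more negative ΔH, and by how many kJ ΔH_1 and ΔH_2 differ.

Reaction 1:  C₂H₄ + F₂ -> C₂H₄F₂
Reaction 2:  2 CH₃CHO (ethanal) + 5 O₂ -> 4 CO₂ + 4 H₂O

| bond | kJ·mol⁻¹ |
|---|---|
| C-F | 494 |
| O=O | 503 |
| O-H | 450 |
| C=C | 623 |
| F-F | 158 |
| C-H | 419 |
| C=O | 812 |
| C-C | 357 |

Reaction 1:
  Bonds broken (reactants):
    C-H: 4 × 419 = 1676
    C=C: 1 × 623 = 623
    F-F: 1 × 158 = 158
    Σ(broken) = 2457 kJ
  Bonds formed (products):
    C-C: 1 × 357 = 357
    C-F: 2 × 494 = 988
    C-H: 4 × 419 = 1676
    Σ(formed) = 3021 kJ
  ΔH_1 = 2457 − 3021 = −564 kJ
Reaction 2:
  Bonds broken (reactants):
    C-C: 2 × 357 = 714
    C-H: 8 × 419 = 3352
    C=O: 2 × 812 = 1624
    O=O: 5 × 503 = 2515
    Σ(broken) = 8205 kJ
  Bonds formed (products):
    C=O: 8 × 812 = 6496
    O-H: 8 × 450 = 3600
    Σ(formed) = 10096 kJ
  ΔH_2 = 8205 − 10096 = −1891 kJ
ΔH_1 − ΔH_2 = +1327 kJ, so reaction 2 has the more negative ΔH; |ΔH_1 − ΔH_2| = 1327 kJ.

Reaction 2, by 1327 kJ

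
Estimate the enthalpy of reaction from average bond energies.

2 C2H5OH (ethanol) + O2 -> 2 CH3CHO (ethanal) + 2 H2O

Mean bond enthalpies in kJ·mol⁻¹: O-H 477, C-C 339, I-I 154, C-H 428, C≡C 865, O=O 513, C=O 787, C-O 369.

Bonds broken (reactants):
  C-C: 2 × 339 = 678
  C-H: 10 × 428 = 4280
  C-O: 2 × 369 = 738
  O-H: 2 × 477 = 954
  O=O: 1 × 513 = 513
  Σ(broken) = 7163 kJ
Bonds formed (products):
  C-C: 2 × 339 = 678
  C-H: 8 × 428 = 3424
  C=O: 2 × 787 = 1574
  O-H: 4 × 477 = 1908
  Σ(formed) = 7584 kJ
ΔH = Σ(broken) − Σ(formed) = 7163 − 7584 = −421 kJ

ΔH ≈ −421 kJ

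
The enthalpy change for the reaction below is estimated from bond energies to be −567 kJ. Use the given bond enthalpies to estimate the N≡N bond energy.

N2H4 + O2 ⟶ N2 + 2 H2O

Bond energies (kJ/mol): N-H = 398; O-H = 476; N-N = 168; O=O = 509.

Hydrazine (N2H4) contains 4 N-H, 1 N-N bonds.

Let D be the N≡N bond energy.
Σ(broken) = 4×398 + 1×168 + 1×509 = 2269
Σ(formed) = 1×D + 4×476 = 1904 + D
ΔH = Σ(broken) − Σ(formed) = (2269) − (1904 + D) = +365 − D
Setting this equal to −567 kJ gives D = 932 kJ/mol.

D(N≡N) ≈ 932 kJ/mol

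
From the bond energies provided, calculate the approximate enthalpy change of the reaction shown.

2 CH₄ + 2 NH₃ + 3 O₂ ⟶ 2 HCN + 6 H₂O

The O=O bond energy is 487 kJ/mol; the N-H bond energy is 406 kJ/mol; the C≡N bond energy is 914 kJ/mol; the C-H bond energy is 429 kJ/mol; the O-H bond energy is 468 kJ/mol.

ΔH ≈ −973 kJ

Bonds broken (reactants):
  C-H: 8 × 429 = 3432
  N-H: 6 × 406 = 2436
  O=O: 3 × 487 = 1461
  Σ(broken) = 7329 kJ
Bonds formed (products):
  C≡N: 2 × 914 = 1828
  C-H: 2 × 429 = 858
  O-H: 12 × 468 = 5616
  Σ(formed) = 8302 kJ
ΔH = Σ(broken) − Σ(formed) = 7329 − 8302 = −973 kJ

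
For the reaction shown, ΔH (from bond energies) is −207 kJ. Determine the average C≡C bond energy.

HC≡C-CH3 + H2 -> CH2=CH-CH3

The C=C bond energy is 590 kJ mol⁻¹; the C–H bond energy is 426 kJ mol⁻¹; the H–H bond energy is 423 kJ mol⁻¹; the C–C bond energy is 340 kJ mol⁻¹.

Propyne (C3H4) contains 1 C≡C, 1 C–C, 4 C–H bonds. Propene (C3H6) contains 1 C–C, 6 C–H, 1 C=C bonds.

D(C≡C) ≈ 812 kJ/mol

Let D be the C≡C bond energy.
Σ(broken) = 1×D + 1×340 + 4×426 + 1×423 = 2467 + D
Σ(formed) = 1×340 + 6×426 + 1×590 = 3486
ΔH = Σ(broken) − Σ(formed) = (2467 + D) − (3486) = −1019 + D
Setting this equal to −207 kJ gives D = 812 kJ/mol.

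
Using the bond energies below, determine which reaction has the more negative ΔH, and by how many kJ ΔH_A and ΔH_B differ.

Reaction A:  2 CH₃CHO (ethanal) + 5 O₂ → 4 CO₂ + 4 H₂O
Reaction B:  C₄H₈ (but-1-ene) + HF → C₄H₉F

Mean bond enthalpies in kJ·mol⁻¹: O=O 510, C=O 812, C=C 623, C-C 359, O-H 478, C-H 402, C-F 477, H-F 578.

Reaction A:
  Bonds broken (reactants):
    C-C: 2 × 359 = 718
    C-H: 8 × 402 = 3216
    C=O: 2 × 812 = 1624
    O=O: 5 × 510 = 2550
    Σ(broken) = 8108 kJ
  Bonds formed (products):
    C=O: 8 × 812 = 6496
    O-H: 8 × 478 = 3824
    Σ(formed) = 10320 kJ
  ΔH_A = 8108 − 10320 = −2212 kJ
Reaction B:
  Bonds broken (reactants):
    C-C: 2 × 359 = 718
    C-H: 8 × 402 = 3216
    C=C: 1 × 623 = 623
    H-F: 1 × 578 = 578
    Σ(broken) = 5135 kJ
  Bonds formed (products):
    C-C: 3 × 359 = 1077
    C-F: 1 × 477 = 477
    C-H: 9 × 402 = 3618
    Σ(formed) = 5172 kJ
  ΔH_B = 5135 − 5172 = −37 kJ
ΔH_A − ΔH_B = −2175 kJ, so reaction A has the more negative ΔH; |ΔH_A − ΔH_B| = 2175 kJ.

Reaction A, by 2175 kJ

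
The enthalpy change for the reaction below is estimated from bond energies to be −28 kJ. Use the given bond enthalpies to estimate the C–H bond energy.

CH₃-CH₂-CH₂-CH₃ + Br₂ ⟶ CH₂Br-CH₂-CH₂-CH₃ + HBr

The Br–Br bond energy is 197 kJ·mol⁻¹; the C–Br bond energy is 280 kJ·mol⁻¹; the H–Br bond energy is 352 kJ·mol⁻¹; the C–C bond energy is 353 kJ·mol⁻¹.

D(C–H) ≈ 407 kJ/mol

Let D be the C–H bond energy.
Σ(broken) = 1×197 + 3×353 + 10×D = 1256 + 10D
Σ(formed) = 1×280 + 3×353 + 9×D + 1×352 = 1691 + 9D
ΔH = Σ(broken) − Σ(formed) = (1256 + 10D) − (1691 + 9D) = −435 + D
Setting this equal to −28 kJ gives D = 407 kJ/mol.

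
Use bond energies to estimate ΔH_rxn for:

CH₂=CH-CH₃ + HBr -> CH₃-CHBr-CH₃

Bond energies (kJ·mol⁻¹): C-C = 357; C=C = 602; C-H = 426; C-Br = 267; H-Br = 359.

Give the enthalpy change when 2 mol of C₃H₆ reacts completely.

ΔH = −178 kJ

Bonds broken (reactants):
  C-C: 1 × 357 = 357
  C-H: 6 × 426 = 2556
  C=C: 1 × 602 = 602
  H-Br: 1 × 359 = 359
  Σ(broken) = 3874 kJ
Bonds formed (products):
  C-Br: 1 × 267 = 267
  C-C: 2 × 357 = 714
  C-H: 7 × 426 = 2982
  Σ(formed) = 3963 kJ
ΔH = Σ(broken) − Σ(formed) = 3874 − 3963 = −89 kJ
For 2× the reaction as written: 2 × (−89) = −178 kJ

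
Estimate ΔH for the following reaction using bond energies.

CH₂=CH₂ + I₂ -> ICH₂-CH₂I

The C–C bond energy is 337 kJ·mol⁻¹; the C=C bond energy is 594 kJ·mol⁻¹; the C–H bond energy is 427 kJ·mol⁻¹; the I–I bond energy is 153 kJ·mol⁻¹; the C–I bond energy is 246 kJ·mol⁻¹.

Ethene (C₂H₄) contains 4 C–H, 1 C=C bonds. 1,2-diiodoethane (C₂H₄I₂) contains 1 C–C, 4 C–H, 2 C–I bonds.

Bonds broken (reactants):
  C–H: 4 × 427 = 1708
  C=C: 1 × 594 = 594
  I–I: 1 × 153 = 153
  Σ(broken) = 2455 kJ
Bonds formed (products):
  C–C: 1 × 337 = 337
  C–H: 4 × 427 = 1708
  C–I: 2 × 246 = 492
  Σ(formed) = 2537 kJ
ΔH = Σ(broken) − Σ(formed) = 2455 − 2537 = −82 kJ

ΔH ≈ −82 kJ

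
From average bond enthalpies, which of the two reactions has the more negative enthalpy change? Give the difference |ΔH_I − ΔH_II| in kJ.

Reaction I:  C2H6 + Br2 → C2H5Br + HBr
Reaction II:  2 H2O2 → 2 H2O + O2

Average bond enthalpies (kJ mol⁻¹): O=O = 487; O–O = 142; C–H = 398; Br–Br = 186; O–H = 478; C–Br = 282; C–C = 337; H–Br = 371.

Reaction II, by 134 kJ

Reaction I:
  Bonds broken (reactants):
    Br–Br: 1 × 186 = 186
    C–C: 1 × 337 = 337
    C–H: 6 × 398 = 2388
    Σ(broken) = 2911 kJ
  Bonds formed (products):
    C–Br: 1 × 282 = 282
    C–C: 1 × 337 = 337
    C–H: 5 × 398 = 1990
    H–Br: 1 × 371 = 371
    Σ(formed) = 2980 kJ
  ΔH_I = 2911 − 2980 = −69 kJ
Reaction II:
  Bonds broken (reactants):
    O–H: 4 × 478 = 1912
    O–O: 2 × 142 = 284
    Σ(broken) = 2196 kJ
  Bonds formed (products):
    O–H: 4 × 478 = 1912
    O=O: 1 × 487 = 487
    Σ(formed) = 2399 kJ
  ΔH_II = 2196 − 2399 = −203 kJ
ΔH_I − ΔH_II = +134 kJ, so reaction II has the more negative ΔH; |ΔH_I − ΔH_II| = 134 kJ.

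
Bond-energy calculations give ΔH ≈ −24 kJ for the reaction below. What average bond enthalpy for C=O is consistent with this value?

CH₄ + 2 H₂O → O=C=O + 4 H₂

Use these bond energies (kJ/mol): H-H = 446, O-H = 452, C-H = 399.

D(C=O) ≈ 822 kJ/mol

Let D be the C=O bond energy.
Σ(broken) = 4×399 + 4×452 = 3404
Σ(formed) = 2×D + 4×446 = 1784 + 2D
ΔH = Σ(broken) − Σ(formed) = (3404) − (1784 + 2D) = +1620 − 2D
Setting this equal to −24 kJ gives 2D = 1644, so D = 822 kJ/mol.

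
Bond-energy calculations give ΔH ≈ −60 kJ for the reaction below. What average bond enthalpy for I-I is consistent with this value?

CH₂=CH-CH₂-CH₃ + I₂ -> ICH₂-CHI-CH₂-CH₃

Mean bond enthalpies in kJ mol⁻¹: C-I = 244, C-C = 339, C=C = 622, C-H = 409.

Let D be the I-I bond energy.
Σ(broken) = 2×339 + 8×409 + 1×622 + 1×D = 4572 + D
Σ(formed) = 3×339 + 8×409 + 2×244 = 4777
ΔH = Σ(broken) − Σ(formed) = (4572 + D) − (4777) = −205 + D
Setting this equal to −60 kJ gives D = 145 kJ/mol.

D(I-I) ≈ 145 kJ/mol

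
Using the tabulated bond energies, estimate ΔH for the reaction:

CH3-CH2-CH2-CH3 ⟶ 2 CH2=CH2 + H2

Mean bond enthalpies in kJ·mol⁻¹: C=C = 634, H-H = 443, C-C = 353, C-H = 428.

ΔH ≈ +204 kJ

Bonds broken (reactants):
  C-C: 3 × 353 = 1059
  C-H: 10 × 428 = 4280
  Σ(broken) = 5339 kJ
Bonds formed (products):
  C-H: 8 × 428 = 3424
  C=C: 2 × 634 = 1268
  H-H: 1 × 443 = 443
  Σ(formed) = 5135 kJ
ΔH = Σ(broken) − Σ(formed) = 5339 − 5135 = +204 kJ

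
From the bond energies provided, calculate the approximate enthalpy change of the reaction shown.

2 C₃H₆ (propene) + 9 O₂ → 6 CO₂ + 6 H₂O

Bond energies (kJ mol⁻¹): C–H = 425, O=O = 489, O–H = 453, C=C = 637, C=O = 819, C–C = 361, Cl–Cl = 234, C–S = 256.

Bonds broken (reactants):
  C–C: 2 × 361 = 722
  C–H: 12 × 425 = 5100
  C=C: 2 × 637 = 1274
  O=O: 9 × 489 = 4401
  Σ(broken) = 11497 kJ
Bonds formed (products):
  C=O: 12 × 819 = 9828
  O–H: 12 × 453 = 5436
  Σ(formed) = 15264 kJ
ΔH = Σ(broken) − Σ(formed) = 11497 − 15264 = −3767 kJ

ΔH ≈ −3767 kJ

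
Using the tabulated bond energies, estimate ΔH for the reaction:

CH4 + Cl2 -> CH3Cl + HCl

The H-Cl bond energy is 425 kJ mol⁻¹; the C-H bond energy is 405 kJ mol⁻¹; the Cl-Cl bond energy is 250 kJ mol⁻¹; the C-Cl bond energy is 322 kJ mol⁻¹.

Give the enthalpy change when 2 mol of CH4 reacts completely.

Bonds broken (reactants):
  C-H: 4 × 405 = 1620
  Cl-Cl: 1 × 250 = 250
  Σ(broken) = 1870 kJ
Bonds formed (products):
  C-Cl: 1 × 322 = 322
  C-H: 3 × 405 = 1215
  H-Cl: 1 × 425 = 425
  Σ(formed) = 1962 kJ
ΔH = Σ(broken) − Σ(formed) = 1870 − 1962 = −92 kJ
For 2× the reaction as written: 2 × (−92) = −184 kJ

ΔH = −184 kJ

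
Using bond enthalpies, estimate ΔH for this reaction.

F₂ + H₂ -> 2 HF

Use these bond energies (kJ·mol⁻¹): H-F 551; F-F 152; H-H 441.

ΔH ≈ −509 kJ

Bonds broken (reactants):
  F-F: 1 × 152 = 152
  H-H: 1 × 441 = 441
  Σ(broken) = 593 kJ
Bonds formed (products):
  H-F: 2 × 551 = 1102
  Σ(formed) = 1102 kJ
ΔH = Σ(broken) − Σ(formed) = 593 − 1102 = −509 kJ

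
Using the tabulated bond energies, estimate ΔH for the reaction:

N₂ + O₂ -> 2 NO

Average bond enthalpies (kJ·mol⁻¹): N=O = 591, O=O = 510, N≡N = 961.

Bonds broken (reactants):
  N≡N: 1 × 961 = 961
  O=O: 1 × 510 = 510
  Σ(broken) = 1471 kJ
Bonds formed (products):
  N=O: 2 × 591 = 1182
  Σ(formed) = 1182 kJ
ΔH = Σ(broken) − Σ(formed) = 1471 − 1182 = +289 kJ

ΔH ≈ +289 kJ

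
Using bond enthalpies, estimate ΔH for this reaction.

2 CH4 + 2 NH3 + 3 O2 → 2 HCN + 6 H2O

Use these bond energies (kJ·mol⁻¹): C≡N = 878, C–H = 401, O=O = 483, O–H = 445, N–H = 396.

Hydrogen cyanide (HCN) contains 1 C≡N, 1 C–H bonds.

ΔH ≈ −865 kJ

Bonds broken (reactants):
  C–H: 8 × 401 = 3208
  N–H: 6 × 396 = 2376
  O=O: 3 × 483 = 1449
  Σ(broken) = 7033 kJ
Bonds formed (products):
  C≡N: 2 × 878 = 1756
  C–H: 2 × 401 = 802
  O–H: 12 × 445 = 5340
  Σ(formed) = 7898 kJ
ΔH = Σ(broken) − Σ(formed) = 7033 − 7898 = −865 kJ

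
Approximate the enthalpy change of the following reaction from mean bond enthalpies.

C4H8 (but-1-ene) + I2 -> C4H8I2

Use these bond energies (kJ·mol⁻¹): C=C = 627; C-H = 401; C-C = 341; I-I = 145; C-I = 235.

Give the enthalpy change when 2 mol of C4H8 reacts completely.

Bonds broken (reactants):
  C-C: 2 × 341 = 682
  C-H: 8 × 401 = 3208
  C=C: 1 × 627 = 627
  I-I: 1 × 145 = 145
  Σ(broken) = 4662 kJ
Bonds formed (products):
  C-C: 3 × 341 = 1023
  C-H: 8 × 401 = 3208
  C-I: 2 × 235 = 470
  Σ(formed) = 4701 kJ
ΔH = Σ(broken) − Σ(formed) = 4662 − 4701 = −39 kJ
For 2× the reaction as written: 2 × (−39) = −78 kJ

ΔH = −78 kJ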